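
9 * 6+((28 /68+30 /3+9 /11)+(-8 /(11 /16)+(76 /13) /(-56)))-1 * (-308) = 12302923 /34034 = 361.49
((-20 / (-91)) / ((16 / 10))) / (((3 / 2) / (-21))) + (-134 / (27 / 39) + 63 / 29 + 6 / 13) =-654322 / 3393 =-192.84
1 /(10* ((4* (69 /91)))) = 91 /2760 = 0.03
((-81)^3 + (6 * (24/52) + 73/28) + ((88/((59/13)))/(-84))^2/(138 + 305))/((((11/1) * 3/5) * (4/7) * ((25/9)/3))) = -152183.84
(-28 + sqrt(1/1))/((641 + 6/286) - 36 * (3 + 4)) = -3861/55630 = -0.07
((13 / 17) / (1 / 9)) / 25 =117 / 425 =0.28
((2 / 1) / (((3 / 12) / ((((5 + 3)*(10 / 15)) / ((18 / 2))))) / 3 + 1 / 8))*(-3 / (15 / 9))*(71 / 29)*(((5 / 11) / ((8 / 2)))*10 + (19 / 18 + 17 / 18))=-2821824 / 27115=-104.07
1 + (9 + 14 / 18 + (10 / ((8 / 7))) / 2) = 1091 / 72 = 15.15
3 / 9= 1 / 3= 0.33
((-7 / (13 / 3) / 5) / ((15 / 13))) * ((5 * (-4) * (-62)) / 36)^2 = -26908 / 81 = -332.20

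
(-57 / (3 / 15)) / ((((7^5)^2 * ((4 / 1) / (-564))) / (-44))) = -1768140 / 282475249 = -0.01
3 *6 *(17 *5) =1530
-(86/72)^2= -1.43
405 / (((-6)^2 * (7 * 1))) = 45 / 28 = 1.61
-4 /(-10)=2 /5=0.40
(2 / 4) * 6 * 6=18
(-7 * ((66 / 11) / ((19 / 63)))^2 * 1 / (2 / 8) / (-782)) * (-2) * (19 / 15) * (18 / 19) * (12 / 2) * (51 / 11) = -432081216 / 456665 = -946.17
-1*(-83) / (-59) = -83 / 59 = -1.41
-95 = -95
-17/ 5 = -3.40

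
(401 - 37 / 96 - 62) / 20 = 16.93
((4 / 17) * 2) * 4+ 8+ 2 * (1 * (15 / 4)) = 591 / 34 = 17.38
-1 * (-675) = 675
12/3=4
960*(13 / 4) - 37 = 3083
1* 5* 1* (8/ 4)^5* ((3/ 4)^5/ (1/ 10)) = 6075/ 16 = 379.69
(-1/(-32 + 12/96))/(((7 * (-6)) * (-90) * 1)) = 2/240975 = 0.00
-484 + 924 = 440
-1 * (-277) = 277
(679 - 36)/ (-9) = -643/ 9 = -71.44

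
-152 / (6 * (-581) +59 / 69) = 10488 / 240475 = 0.04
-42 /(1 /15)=-630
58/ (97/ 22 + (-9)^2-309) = -1276/ 4919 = -0.26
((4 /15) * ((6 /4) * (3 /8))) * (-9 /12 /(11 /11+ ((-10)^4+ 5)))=-0.00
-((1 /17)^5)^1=-1 /1419857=-0.00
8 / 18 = 4 / 9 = 0.44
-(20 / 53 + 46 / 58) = -1799 / 1537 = -1.17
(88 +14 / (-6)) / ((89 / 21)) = 1799 / 89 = 20.21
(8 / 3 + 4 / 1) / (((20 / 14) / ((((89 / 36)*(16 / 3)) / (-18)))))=-2492 / 729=-3.42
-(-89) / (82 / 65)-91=-20.45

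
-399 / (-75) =133 / 25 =5.32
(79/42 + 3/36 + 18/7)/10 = 127/280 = 0.45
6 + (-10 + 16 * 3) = 44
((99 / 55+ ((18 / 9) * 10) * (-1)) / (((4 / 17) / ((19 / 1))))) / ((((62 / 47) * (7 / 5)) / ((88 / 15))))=-2170883 / 465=-4668.57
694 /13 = 53.38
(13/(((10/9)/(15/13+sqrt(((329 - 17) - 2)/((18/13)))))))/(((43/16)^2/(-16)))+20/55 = -79872 * sqrt(2015)/9245 - 600860/20339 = -417.36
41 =41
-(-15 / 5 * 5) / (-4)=-15 / 4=-3.75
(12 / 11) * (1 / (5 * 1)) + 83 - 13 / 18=81671 / 990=82.50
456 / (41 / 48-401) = -21888 / 19207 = -1.14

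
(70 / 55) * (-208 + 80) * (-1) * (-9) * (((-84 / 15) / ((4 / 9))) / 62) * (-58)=-29465856 / 1705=-17282.03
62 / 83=0.75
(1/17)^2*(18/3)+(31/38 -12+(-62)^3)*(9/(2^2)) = -23556967377/43928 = -536263.14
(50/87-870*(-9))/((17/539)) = 367199140/1479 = 248275.28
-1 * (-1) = 1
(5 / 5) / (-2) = -0.50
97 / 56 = 1.73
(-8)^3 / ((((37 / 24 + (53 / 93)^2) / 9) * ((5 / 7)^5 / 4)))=-3062108012544 / 57653125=-53112.61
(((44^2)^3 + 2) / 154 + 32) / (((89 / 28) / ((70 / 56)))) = 18140796965 / 979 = 18529925.40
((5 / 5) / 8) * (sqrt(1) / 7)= 1 / 56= 0.02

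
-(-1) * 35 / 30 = 7 / 6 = 1.17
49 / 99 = 0.49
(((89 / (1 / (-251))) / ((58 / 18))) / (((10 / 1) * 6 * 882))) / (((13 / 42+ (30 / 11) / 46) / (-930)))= 525614331 / 1591114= 330.34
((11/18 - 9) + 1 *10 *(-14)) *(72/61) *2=-21368/61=-350.30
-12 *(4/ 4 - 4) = 36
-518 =-518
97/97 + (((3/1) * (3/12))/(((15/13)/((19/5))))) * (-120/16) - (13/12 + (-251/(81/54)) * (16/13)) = 97417/520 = 187.34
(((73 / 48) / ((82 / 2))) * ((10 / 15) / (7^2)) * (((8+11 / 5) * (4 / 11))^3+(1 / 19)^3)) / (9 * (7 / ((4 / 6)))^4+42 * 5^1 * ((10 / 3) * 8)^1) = 8501692675646 / 37964036486115865125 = 0.00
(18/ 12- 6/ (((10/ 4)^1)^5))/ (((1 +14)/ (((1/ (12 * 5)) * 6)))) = 2997/ 312500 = 0.01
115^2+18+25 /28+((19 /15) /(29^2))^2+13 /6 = 59022723234283 /4455870300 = 13246.06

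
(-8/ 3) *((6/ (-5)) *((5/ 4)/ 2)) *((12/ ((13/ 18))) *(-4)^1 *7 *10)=-9304.62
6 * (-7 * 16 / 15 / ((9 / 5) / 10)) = -2240 / 9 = -248.89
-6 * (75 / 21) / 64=-75 / 224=-0.33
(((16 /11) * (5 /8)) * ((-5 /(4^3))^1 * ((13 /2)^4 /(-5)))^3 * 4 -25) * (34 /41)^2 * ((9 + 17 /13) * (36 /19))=1059376.91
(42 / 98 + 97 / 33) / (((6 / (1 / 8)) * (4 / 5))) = 1945 / 22176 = 0.09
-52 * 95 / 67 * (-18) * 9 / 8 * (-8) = -800280 / 67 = -11944.48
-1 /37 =-0.03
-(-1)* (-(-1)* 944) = 944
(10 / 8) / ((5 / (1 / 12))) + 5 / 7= 247 / 336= 0.74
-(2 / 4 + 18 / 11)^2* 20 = -11045 / 121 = -91.28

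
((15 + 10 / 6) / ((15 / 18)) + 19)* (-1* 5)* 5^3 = -24375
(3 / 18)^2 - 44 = -1583 / 36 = -43.97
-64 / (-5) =64 / 5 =12.80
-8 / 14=-4 / 7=-0.57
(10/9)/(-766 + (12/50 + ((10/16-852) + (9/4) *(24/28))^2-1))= 784000/508591170369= 0.00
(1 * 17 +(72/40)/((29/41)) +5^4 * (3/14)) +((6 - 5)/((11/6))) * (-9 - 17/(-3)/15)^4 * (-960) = -2893900.63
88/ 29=3.03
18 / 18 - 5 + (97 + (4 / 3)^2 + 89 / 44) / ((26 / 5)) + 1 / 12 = 159259 / 10296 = 15.47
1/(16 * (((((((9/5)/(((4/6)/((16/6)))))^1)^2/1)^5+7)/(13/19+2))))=498046875/1111472186560394704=0.00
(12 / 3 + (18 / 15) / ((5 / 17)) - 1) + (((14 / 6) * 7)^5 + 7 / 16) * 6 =112990256821 / 16200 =6974707.21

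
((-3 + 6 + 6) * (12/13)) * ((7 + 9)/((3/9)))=5184/13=398.77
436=436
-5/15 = -1/3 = -0.33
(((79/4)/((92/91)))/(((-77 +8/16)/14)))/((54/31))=-1560013/760104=-2.05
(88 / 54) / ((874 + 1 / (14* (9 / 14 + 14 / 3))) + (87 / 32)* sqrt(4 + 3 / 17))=33291196026880 / 17854226992592883 -2030534528* sqrt(1207) / 5951408997530961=0.00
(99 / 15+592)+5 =3018 / 5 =603.60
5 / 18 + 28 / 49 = 107 / 126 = 0.85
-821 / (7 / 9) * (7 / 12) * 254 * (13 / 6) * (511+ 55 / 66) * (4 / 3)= -4162651441 / 18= -231258413.39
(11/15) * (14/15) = 0.68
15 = 15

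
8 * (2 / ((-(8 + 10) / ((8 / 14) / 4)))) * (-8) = 64 / 63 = 1.02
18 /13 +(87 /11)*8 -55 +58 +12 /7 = 69.37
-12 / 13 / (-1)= 12 / 13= 0.92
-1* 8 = -8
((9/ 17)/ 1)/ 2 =0.26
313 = 313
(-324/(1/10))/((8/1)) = -405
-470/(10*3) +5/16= -737/48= -15.35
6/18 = 1/3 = 0.33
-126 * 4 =-504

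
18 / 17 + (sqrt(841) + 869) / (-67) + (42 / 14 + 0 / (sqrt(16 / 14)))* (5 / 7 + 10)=157855 / 7973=19.80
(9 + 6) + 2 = 17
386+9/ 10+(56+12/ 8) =2222/ 5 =444.40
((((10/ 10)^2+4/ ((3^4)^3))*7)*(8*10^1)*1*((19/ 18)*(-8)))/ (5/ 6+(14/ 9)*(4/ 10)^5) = -141364370000000/ 25387468011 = -5568.27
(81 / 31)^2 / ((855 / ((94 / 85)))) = 68526 / 7760075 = 0.01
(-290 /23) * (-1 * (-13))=-3770 /23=-163.91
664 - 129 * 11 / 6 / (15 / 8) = 8068 / 15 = 537.87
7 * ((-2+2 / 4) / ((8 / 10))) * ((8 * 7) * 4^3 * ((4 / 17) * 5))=-940800 / 17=-55341.18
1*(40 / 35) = 8 / 7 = 1.14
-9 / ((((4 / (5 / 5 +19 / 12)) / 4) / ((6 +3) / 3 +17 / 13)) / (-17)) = 1702.62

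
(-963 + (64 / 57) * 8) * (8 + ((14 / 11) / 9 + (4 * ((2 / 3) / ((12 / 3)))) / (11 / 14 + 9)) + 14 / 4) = -17272564907 / 1546182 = -11171.11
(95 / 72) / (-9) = -95 / 648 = -0.15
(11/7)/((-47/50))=-550/329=-1.67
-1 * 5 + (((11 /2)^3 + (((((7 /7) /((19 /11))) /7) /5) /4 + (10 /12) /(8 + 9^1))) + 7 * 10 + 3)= 63605047 /271320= 234.43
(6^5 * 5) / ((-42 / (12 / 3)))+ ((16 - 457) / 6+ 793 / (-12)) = -322765 / 84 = -3842.44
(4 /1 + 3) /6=7 /6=1.17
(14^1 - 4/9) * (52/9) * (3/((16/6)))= 793/9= 88.11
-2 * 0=0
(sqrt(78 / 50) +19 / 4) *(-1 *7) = -41.99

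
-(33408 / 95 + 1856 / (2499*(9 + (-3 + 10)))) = -83497612 / 237405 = -351.71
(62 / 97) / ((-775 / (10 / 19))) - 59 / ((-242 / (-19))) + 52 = 105630577 / 2230030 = 47.37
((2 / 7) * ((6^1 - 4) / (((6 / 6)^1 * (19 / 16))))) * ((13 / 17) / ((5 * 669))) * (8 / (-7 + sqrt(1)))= -3328 / 22689135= -0.00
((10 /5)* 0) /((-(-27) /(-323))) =0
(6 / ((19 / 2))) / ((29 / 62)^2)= 46128 / 15979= 2.89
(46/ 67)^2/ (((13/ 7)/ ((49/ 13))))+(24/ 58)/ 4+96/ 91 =325732313/ 154004123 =2.12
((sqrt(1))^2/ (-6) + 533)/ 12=3197/ 72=44.40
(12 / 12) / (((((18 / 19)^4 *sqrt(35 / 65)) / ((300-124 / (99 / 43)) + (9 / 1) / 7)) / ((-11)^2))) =245803259977 *sqrt(91) / 46294416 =50650.03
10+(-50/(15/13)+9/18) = -32.83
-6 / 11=-0.55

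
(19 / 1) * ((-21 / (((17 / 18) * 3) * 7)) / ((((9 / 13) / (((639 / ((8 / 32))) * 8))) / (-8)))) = 80810496 / 17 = 4753558.59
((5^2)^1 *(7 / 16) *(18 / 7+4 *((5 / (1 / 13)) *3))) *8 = 68475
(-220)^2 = 48400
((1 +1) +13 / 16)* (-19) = -53.44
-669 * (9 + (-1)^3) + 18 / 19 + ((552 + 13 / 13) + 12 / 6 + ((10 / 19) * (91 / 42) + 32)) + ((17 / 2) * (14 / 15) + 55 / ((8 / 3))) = -3598109 / 760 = -4734.35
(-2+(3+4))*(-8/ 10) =-4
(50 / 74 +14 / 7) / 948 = 33 / 11692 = 0.00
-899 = -899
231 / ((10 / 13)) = 300.30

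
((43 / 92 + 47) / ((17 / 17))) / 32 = 4367 / 2944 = 1.48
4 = 4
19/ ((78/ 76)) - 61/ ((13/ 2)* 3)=200/ 13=15.38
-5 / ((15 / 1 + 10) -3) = -5 / 22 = -0.23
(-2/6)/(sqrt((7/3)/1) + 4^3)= -64/12281 + sqrt(21)/36843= -0.01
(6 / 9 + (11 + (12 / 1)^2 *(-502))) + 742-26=-214681 / 3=-71560.33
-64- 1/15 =-961/15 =-64.07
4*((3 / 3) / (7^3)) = 4 / 343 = 0.01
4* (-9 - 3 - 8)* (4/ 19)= -320/ 19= -16.84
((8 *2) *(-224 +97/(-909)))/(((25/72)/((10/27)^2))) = -104301056/73629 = -1416.58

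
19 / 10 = 1.90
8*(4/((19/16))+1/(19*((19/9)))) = 9800/361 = 27.15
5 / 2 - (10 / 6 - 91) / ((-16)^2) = 547 / 192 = 2.85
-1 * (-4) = 4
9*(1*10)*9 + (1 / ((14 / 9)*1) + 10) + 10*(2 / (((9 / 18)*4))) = 830.64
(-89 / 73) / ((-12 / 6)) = 89 / 146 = 0.61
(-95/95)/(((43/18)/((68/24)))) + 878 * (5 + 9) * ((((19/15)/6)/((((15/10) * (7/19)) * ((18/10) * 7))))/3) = 26998135/219429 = 123.04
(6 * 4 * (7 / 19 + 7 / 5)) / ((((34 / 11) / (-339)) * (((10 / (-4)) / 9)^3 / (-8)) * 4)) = -87686032896 / 201875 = -434358.06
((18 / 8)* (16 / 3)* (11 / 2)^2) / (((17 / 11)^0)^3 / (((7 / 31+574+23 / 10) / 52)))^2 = 11594913594627 / 259854400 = 44620.81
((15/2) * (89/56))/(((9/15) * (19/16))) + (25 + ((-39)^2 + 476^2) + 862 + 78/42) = 30457344/133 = 229002.59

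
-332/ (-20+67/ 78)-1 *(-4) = 31868/ 1493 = 21.34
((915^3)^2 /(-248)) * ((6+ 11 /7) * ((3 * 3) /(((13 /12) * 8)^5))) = -68022285063354499359375 /20626068736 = -3297879297019.45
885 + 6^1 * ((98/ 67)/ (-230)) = 6818631/ 7705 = 884.96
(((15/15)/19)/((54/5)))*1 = 0.00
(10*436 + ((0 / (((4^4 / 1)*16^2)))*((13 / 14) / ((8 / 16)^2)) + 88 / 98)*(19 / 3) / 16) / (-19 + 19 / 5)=-12819445 / 44688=-286.87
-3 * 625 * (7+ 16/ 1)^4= -524701875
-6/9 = -2/3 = -0.67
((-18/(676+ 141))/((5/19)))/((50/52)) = -468/5375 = -0.09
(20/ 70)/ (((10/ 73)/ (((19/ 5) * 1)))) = 1387/ 175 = 7.93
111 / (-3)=-37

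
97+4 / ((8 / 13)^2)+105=212.56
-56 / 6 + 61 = 155 / 3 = 51.67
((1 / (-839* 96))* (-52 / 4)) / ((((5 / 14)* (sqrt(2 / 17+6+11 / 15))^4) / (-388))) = -0.00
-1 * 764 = -764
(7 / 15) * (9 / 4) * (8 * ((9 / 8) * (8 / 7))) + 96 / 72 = 182 / 15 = 12.13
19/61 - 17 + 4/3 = -2810/183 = -15.36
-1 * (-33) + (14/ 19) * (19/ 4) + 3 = 79/ 2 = 39.50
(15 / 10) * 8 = 12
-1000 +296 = -704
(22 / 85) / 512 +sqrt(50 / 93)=11 / 21760 +5*sqrt(186) / 93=0.73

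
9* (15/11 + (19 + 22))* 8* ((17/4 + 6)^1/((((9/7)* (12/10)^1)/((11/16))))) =334355/24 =13931.46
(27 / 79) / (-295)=-27 / 23305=-0.00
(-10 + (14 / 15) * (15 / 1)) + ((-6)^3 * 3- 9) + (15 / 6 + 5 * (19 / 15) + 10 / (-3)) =-1295 / 2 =-647.50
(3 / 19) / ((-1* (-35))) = 3 / 665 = 0.00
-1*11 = -11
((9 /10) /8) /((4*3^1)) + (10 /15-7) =-6071 /960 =-6.32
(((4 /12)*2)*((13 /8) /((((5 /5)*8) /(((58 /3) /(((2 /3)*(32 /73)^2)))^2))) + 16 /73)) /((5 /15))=22665965468093 /2449473536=9253.40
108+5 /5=109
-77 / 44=-7 / 4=-1.75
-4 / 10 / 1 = -2 / 5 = -0.40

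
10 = 10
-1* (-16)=16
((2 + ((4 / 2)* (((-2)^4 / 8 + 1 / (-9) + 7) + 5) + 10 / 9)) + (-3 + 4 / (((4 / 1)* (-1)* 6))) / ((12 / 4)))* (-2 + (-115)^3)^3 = -104950390080699189634.50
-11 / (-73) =11 / 73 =0.15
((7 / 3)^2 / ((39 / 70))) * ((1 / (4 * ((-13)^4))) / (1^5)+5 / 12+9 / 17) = 4726817830 / 511270461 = 9.25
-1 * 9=-9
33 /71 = 0.46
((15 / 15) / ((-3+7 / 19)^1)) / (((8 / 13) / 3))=-1.85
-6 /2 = -3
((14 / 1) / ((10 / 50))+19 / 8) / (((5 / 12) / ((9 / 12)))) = 130.28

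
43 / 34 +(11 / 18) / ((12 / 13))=7075 / 3672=1.93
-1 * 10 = -10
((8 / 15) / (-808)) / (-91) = 1 / 137865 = 0.00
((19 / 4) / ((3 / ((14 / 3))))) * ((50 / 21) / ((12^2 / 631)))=299725 / 3888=77.09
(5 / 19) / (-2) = -5 / 38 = -0.13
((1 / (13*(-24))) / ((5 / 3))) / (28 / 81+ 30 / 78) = -81 / 30760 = -0.00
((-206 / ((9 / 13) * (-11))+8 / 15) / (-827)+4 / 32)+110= 360541333 / 3274920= 110.09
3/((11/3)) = 9/11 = 0.82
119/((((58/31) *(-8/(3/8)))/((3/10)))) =-33201/37120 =-0.89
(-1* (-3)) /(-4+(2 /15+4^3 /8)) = 45 /62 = 0.73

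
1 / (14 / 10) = 5 / 7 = 0.71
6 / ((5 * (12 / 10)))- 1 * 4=-3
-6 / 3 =-2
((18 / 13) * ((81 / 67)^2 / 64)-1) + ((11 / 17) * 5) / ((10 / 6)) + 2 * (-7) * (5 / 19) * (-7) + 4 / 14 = 114203237405 / 4222245664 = 27.05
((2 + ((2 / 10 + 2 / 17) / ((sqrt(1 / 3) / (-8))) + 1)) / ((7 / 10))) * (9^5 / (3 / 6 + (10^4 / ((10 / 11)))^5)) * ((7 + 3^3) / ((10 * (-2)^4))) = 3011499 / 9018856000000000000028-3188646 * sqrt(3) / 11273570000000000000035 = -0.00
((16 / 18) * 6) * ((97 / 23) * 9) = 4656 / 23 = 202.43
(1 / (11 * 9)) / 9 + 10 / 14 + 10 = 66832 / 6237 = 10.72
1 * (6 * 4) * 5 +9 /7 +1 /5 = 4252 /35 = 121.49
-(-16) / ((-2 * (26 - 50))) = 1 / 3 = 0.33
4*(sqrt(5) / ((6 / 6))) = 4*sqrt(5) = 8.94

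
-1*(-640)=640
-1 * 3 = -3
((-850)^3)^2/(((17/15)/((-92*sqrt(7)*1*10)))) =-306156665625000000000*sqrt(7) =-810014399468507224193.72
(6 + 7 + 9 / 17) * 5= 1150 / 17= 67.65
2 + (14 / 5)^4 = 63.47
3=3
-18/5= -3.60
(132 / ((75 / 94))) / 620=1034 / 3875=0.27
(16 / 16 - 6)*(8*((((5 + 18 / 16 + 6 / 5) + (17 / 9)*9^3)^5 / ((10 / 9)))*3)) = -14055750224722826784218511 / 25600000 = -549052743153235421.26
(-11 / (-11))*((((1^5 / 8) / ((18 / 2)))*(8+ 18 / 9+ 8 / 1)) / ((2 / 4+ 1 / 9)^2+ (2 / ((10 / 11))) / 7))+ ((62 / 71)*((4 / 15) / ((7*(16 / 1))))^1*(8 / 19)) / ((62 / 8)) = 401688359 / 1104689355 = 0.36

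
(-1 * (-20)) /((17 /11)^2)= 8.37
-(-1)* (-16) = -16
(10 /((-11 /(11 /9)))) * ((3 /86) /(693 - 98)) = -0.00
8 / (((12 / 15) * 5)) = 2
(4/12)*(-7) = -7/3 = -2.33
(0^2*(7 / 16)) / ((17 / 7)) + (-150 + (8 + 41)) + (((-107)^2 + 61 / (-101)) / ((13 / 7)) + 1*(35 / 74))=589189777 / 97162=6063.99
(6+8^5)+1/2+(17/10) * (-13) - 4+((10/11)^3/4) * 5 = 32749.34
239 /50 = 4.78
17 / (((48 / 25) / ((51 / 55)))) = 8.21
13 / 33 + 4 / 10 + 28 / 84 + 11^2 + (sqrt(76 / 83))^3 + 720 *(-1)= -32883 / 55 + 152 *sqrt(1577) / 6889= -597.00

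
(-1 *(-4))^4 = 256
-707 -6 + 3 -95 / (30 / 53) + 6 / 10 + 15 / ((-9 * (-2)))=-4382 / 5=-876.40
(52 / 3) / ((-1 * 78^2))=-0.00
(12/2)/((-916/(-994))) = 1491/229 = 6.51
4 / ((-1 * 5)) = -4 / 5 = -0.80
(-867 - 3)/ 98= -435/ 49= -8.88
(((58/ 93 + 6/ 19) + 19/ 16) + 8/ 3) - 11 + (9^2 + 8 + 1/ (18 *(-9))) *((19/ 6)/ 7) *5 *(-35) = -16148277527/ 2290032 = -7051.55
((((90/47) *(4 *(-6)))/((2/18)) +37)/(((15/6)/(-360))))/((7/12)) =92970.60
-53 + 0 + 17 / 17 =-52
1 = 1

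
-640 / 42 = -320 / 21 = -15.24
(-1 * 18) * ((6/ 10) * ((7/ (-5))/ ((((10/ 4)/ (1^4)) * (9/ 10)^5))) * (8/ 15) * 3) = 35840/ 2187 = 16.39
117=117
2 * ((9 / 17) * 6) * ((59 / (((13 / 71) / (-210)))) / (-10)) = 9500652 / 221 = 42989.38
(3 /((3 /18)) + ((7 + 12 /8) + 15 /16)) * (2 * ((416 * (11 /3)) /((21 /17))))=4268836 /63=67759.30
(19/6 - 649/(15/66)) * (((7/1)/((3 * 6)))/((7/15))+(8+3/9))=-941303/36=-26147.31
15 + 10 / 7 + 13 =206 / 7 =29.43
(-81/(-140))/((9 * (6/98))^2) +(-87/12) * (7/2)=-23.47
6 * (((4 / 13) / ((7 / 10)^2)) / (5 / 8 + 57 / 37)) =710400 / 408317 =1.74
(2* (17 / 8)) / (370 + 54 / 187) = 3179 / 276976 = 0.01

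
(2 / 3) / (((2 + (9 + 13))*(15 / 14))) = 7 / 270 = 0.03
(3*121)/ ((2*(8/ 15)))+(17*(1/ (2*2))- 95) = 249.56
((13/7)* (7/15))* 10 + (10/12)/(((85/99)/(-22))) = -12.69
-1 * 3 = -3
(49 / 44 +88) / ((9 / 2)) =1307 / 66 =19.80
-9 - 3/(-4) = -33/4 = -8.25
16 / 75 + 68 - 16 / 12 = 1672 / 25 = 66.88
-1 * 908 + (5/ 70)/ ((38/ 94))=-241481/ 266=-907.82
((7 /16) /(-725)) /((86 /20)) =-7 /49880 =-0.00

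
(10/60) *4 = 2/3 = 0.67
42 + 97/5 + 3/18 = 1847/30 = 61.57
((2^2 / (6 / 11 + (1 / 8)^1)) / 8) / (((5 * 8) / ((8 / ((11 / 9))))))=36 / 295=0.12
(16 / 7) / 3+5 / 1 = 121 / 21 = 5.76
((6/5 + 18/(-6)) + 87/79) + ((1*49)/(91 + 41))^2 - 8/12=-8448949/6882480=-1.23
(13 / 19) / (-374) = -13 / 7106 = -0.00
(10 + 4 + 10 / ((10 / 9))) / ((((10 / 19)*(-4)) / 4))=-437 / 10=-43.70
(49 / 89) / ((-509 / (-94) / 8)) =0.81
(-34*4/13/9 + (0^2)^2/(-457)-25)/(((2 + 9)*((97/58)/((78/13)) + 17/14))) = -2485532/1560273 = -1.59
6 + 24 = 30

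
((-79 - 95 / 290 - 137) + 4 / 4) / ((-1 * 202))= 12489 / 11716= 1.07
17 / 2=8.50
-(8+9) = -17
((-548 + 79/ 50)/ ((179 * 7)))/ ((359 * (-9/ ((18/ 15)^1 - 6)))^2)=-41632/ 43255685625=-0.00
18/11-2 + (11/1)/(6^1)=97/66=1.47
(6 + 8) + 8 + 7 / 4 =95 / 4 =23.75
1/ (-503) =-1/ 503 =-0.00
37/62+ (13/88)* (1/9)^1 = 15055/24552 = 0.61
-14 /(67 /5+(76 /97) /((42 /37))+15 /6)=-285180 /337943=-0.84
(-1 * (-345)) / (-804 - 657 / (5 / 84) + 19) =-1725 / 59113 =-0.03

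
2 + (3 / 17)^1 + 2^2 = 105 / 17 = 6.18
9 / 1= 9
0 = 0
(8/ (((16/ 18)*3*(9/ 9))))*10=30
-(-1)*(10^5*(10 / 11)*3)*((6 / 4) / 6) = 750000 / 11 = 68181.82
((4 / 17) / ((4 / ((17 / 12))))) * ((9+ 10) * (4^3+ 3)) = 1273 / 12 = 106.08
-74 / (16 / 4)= -37 / 2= -18.50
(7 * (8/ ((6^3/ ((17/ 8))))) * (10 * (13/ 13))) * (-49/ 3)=-29155/ 324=-89.98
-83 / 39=-2.13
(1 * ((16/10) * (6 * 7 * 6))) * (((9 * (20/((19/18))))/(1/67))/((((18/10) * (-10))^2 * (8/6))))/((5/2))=405216/95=4265.43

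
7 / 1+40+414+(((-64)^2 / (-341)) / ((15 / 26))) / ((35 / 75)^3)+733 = 115692222 / 116963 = 989.14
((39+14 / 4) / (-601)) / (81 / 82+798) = -0.00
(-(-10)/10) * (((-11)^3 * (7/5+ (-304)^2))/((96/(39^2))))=-311824163079/160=-1948901019.24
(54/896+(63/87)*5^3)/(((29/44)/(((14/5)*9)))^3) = 447597896301864/88410125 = 5062744.75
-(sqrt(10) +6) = -6- sqrt(10) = -9.16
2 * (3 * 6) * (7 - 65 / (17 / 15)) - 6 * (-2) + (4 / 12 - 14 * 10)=-98959 / 51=-1940.37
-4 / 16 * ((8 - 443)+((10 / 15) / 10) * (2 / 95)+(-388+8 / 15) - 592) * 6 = 2015613 / 950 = 2121.70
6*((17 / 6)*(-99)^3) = -16495083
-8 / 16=-1 / 2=-0.50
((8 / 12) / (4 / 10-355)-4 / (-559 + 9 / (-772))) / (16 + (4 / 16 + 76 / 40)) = 242190040 / 833248960929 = 0.00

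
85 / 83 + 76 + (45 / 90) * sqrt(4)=6476 / 83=78.02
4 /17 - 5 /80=47 /272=0.17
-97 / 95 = -1.02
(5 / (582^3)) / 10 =1 / 394274736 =0.00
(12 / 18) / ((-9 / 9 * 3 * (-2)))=1 / 9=0.11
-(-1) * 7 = 7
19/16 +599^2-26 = 358776.19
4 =4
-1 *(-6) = 6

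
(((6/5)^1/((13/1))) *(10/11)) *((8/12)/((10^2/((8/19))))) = 16/67925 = 0.00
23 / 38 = 0.61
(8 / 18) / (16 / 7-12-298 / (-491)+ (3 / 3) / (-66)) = -302456 / 6208107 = -0.05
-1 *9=-9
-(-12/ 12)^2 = -1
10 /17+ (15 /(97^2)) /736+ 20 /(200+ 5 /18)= 58405836271 /84880019168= 0.69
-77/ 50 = -1.54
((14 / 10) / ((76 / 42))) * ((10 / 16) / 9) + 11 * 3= 30145 / 912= 33.05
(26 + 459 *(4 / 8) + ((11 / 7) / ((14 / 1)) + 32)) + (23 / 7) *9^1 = 15542 / 49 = 317.18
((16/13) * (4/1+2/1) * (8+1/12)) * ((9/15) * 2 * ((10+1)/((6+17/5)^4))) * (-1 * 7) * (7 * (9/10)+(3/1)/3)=-5.16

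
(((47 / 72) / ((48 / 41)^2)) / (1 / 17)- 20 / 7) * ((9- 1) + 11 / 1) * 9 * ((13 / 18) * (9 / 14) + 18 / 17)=1364.61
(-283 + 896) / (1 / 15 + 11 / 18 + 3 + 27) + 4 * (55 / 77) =441410 / 19327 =22.84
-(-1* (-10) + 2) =-12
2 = 2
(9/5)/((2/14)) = 63/5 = 12.60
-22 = -22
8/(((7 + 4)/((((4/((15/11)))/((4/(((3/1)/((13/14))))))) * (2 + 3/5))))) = 112/25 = 4.48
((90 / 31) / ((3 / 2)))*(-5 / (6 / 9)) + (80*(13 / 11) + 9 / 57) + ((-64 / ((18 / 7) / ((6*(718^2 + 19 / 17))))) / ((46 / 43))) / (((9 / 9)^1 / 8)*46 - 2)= -729222612370763 / 37999335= -19190404.58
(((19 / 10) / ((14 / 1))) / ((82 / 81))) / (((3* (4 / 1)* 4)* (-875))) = -513 / 160720000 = -0.00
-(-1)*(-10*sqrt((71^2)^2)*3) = -151230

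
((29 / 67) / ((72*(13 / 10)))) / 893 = 145 / 28000908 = 0.00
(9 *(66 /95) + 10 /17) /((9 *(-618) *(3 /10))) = -11048 /2694789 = -0.00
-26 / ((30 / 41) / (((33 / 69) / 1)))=-5863 / 345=-16.99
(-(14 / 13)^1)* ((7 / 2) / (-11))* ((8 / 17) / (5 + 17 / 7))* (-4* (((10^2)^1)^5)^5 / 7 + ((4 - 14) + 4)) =-177375565610859728506787330316742081447963800904996 / 143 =-1240388570705312786760751000000000000000000000000.00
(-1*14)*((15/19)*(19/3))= -70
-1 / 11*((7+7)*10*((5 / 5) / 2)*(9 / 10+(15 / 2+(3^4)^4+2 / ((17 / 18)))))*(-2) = 102451221012 / 187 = 547867492.04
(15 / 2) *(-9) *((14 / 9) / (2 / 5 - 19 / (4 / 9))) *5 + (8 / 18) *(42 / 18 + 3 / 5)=223796 / 16335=13.70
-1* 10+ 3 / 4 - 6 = -61 / 4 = -15.25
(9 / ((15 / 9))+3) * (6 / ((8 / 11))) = 69.30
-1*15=-15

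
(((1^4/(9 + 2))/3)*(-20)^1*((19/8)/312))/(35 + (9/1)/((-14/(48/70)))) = -23275/174352464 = -0.00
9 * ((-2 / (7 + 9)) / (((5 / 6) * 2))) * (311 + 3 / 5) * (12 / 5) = -63099 / 125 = -504.79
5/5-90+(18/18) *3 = -86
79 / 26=3.04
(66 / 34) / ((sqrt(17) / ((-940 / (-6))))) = 5170 * sqrt(17) / 289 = 73.76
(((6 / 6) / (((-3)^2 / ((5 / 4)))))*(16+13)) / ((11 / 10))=725 / 198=3.66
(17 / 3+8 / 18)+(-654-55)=-6326 / 9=-702.89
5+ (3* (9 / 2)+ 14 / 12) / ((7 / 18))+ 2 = 313 / 7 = 44.71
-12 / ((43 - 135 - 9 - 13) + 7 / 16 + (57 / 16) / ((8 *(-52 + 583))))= 271872 / 2572853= 0.11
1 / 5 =0.20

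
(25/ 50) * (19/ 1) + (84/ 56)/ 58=9.53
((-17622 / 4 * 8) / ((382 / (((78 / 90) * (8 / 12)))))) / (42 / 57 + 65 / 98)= -8617336 / 226335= -38.07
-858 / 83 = -10.34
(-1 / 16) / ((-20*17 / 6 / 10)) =3 / 272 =0.01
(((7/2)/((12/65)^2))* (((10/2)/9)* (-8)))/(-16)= 147875/5184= 28.53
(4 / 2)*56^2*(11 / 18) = 3832.89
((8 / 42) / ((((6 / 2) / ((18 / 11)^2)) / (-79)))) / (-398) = 5688 / 168553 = 0.03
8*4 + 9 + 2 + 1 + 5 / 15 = 133 / 3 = 44.33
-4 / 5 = -0.80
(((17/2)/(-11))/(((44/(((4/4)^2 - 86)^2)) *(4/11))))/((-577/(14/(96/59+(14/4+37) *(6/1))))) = 2983925/86217648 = 0.03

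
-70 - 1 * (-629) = 559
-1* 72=-72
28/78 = 14/39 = 0.36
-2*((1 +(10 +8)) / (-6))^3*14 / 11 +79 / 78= 315995 / 3861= 81.84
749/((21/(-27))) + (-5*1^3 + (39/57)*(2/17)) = -967.92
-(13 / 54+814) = -43969 / 54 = -814.24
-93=-93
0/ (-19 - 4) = 0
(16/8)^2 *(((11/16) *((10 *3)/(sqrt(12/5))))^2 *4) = 45375/16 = 2835.94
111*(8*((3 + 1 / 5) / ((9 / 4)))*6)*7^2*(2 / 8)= 464128 / 5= 92825.60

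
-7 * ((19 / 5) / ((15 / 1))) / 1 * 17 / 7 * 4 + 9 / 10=-2449 / 150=-16.33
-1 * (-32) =32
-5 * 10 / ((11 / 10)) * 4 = -2000 / 11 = -181.82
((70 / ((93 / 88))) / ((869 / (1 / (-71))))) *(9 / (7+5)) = -140 / 173879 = -0.00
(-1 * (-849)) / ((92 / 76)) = 16131 / 23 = 701.35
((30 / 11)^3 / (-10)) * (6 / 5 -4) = 7560 / 1331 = 5.68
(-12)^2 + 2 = 146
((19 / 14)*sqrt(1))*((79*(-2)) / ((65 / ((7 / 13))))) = -1501 / 845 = -1.78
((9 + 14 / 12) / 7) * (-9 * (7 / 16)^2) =-1281 / 512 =-2.50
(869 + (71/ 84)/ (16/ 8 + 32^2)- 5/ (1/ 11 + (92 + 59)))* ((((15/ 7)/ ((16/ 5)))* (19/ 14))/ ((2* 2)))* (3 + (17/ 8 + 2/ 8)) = 1061.18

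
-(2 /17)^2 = -4 /289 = -0.01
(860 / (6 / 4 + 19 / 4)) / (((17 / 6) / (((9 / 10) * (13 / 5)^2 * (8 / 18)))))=131.32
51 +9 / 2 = 111 / 2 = 55.50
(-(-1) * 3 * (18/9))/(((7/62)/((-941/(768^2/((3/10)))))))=-29171/1146880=-0.03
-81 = -81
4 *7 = 28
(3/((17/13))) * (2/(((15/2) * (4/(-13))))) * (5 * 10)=-1690/17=-99.41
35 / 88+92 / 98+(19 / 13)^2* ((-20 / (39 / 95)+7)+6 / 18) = -824806705 / 9473464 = -87.06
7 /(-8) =-7 /8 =-0.88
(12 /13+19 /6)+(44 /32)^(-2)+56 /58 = 1528403 /273702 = 5.58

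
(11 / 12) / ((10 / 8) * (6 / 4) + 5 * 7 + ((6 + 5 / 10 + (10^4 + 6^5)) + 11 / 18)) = 66 / 1283039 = 0.00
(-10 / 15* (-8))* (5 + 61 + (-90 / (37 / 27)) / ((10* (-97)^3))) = 11886654448 / 33768901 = 352.00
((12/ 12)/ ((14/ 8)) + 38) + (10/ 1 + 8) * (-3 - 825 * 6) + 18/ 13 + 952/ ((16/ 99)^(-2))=-79457835986/ 891891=-89089.18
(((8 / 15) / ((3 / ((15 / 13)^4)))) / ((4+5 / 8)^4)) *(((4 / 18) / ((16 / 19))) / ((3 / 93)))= 301568000 / 53527912321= 0.01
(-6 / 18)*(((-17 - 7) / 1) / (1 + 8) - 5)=23 / 9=2.56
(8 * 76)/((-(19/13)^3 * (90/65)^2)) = -101.58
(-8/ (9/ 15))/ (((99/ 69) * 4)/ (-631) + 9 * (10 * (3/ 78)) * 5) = -7546760/ 9791127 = -0.77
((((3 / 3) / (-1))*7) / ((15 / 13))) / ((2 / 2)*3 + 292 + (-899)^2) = -0.00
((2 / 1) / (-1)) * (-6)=12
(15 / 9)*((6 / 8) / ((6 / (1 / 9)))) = 5 / 216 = 0.02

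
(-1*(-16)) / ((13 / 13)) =16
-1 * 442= -442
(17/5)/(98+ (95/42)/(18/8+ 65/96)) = 33439/971430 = 0.03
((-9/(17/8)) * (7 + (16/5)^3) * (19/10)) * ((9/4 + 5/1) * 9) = -221860701/10625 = -20881.01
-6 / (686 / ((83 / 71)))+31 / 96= 731039 / 2337888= 0.31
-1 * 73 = -73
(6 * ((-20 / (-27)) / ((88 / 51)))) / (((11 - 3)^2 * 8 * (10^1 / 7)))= 119 / 33792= 0.00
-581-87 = -668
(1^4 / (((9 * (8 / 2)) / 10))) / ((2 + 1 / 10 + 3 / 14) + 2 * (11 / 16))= 700 / 9297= 0.08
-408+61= -347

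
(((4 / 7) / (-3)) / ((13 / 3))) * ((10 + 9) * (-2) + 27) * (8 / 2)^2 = 7.74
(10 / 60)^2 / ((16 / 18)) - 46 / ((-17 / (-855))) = -1258543 / 544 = -2313.50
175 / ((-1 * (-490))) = 5 / 14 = 0.36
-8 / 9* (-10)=80 / 9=8.89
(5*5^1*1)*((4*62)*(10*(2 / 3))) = 41333.33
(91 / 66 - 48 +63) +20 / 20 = 1147 / 66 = 17.38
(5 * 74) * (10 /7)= 3700 /7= 528.57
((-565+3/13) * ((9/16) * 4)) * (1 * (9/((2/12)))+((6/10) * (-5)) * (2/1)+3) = -1684989/26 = -64807.27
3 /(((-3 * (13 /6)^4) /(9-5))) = -5184 /28561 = -0.18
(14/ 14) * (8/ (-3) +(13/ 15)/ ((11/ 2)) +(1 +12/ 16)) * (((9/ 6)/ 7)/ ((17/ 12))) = -1503/ 13090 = -0.11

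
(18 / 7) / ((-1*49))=-18 / 343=-0.05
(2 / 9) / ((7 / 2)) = 4 / 63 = 0.06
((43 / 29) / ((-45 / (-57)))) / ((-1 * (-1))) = 817 / 435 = 1.88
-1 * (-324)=324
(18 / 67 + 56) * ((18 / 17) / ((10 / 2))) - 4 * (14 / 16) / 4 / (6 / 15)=177287 / 18224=9.73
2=2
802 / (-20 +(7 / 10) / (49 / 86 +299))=-103309630 / 2575999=-40.10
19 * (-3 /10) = -57 /10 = -5.70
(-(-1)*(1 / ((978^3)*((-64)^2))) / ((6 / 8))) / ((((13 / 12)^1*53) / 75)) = 25 / 54998962477056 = 0.00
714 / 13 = 54.92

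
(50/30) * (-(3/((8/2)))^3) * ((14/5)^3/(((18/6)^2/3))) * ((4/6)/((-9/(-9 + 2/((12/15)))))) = -4459/1800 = -2.48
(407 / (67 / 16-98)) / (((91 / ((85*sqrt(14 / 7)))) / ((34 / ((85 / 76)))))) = -174.22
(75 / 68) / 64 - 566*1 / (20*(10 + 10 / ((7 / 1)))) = -267541 / 108800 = -2.46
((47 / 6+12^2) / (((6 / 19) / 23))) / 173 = 398107 / 6228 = 63.92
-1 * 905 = -905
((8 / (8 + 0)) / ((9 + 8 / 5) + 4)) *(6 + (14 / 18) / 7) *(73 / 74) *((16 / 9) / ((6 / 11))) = 12100 / 8991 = 1.35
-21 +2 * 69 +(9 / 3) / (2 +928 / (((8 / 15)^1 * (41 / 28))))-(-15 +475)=-16738963 / 48802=-343.00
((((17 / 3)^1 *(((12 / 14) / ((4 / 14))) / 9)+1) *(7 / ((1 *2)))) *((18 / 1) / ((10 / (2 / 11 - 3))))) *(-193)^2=-105079429 / 55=-1910535.07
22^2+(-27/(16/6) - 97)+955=10655/8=1331.88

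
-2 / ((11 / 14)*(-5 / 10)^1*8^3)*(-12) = -21 / 176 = -0.12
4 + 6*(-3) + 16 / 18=-118 / 9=-13.11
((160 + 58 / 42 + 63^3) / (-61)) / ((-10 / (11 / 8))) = 7224767 / 12810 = 563.99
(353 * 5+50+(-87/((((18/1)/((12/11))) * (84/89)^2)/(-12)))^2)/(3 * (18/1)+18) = 71748866821/753030432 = 95.28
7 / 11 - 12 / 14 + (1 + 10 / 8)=625 / 308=2.03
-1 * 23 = -23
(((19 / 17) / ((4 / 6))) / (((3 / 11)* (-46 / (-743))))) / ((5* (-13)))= -155287 / 101660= -1.53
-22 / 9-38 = -364 / 9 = -40.44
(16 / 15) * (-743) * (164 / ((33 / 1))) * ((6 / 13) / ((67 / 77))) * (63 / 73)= -573191808 / 317915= -1802.97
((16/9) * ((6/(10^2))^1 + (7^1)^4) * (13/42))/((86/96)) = 99884096/67725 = 1474.85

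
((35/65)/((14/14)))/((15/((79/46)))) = 553/8970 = 0.06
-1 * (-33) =33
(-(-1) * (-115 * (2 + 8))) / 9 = -1150 / 9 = -127.78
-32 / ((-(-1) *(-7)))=32 / 7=4.57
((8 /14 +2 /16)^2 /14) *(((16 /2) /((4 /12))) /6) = 1521 /10976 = 0.14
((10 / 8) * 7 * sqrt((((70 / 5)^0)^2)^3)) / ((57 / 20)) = 175 / 57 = 3.07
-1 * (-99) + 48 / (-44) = 1077 / 11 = 97.91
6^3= 216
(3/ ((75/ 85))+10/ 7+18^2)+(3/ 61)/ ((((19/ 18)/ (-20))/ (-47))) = 15115531/ 40565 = 372.62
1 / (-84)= -1 / 84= -0.01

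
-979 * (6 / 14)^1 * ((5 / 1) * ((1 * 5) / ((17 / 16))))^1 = -1174800 / 119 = -9872.27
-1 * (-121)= 121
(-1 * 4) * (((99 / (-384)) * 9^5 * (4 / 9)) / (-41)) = -216513 / 328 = -660.10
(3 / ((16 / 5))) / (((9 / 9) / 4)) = 15 / 4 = 3.75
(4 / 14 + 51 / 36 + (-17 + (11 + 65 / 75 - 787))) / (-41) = 331981 / 17220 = 19.28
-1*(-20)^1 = 20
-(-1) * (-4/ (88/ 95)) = -95/ 22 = -4.32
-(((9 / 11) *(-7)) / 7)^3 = 729 / 1331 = 0.55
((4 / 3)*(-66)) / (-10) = 44 / 5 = 8.80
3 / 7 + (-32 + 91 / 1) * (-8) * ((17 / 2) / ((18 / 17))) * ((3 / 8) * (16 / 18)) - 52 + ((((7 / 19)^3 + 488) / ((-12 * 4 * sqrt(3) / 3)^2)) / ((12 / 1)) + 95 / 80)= -1743447993925 / 1327463424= -1313.37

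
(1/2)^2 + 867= 3469/4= 867.25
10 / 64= 5 / 32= 0.16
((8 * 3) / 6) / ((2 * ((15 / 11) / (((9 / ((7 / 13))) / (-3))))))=-286 / 35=-8.17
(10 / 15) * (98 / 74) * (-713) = -69874 / 111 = -629.50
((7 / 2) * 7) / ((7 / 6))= 21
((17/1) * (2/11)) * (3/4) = 51/22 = 2.32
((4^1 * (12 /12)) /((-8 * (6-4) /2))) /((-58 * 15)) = 1 /1740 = 0.00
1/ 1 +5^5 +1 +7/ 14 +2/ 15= 93829/ 30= 3127.63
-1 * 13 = -13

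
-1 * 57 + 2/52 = -1481/26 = -56.96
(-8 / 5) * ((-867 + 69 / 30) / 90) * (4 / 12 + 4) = 224822 / 3375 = 66.61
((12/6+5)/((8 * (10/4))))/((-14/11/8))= -2.20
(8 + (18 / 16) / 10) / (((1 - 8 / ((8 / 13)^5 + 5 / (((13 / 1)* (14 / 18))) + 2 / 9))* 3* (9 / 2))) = -12220469459 / 181766139480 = -0.07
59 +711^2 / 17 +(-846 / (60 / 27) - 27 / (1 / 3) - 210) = 4951051 / 170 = 29123.83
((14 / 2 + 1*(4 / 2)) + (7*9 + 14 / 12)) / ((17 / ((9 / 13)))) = 1317 / 442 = 2.98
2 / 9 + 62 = 560 / 9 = 62.22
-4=-4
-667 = -667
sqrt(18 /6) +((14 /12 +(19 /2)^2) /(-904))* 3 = -1097 /3616 +sqrt(3) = 1.43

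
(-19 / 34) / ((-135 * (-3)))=-19 / 13770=-0.00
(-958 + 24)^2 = 872356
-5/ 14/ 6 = -0.06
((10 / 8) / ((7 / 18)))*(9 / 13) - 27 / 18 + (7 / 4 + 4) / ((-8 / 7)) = -12539 / 2912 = -4.31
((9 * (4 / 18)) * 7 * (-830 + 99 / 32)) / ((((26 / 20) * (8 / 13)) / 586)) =-271357555 / 32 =-8479923.59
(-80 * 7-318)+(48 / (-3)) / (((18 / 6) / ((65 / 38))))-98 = -56152 / 57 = -985.12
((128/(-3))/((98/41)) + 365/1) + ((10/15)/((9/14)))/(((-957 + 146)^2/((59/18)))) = 2718697028905/7831483947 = 347.15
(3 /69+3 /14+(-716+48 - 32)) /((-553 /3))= 675951 /178066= 3.80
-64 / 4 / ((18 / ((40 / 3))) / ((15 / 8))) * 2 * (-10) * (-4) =-16000 / 9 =-1777.78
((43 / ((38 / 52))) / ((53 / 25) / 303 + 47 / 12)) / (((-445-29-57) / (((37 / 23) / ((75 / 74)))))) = -1236677936 / 27587371689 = -0.04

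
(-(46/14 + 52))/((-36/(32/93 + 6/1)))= 12685/1302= 9.74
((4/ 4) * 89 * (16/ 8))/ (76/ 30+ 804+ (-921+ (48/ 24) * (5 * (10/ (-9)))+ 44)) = -8010/ 3671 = -2.18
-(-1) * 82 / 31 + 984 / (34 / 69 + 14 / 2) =2147170 / 16027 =133.97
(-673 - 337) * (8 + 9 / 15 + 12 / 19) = -177154 / 19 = -9323.89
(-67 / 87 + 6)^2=207025 / 7569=27.35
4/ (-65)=-4/ 65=-0.06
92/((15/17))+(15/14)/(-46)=1006991/9660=104.24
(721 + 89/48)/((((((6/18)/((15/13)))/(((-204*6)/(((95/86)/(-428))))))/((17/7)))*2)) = 1440922983.56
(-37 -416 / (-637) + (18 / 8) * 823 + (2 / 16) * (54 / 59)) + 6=5266007 / 2891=1821.52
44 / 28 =11 / 7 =1.57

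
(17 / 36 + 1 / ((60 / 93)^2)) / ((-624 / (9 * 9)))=-31047 / 83200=-0.37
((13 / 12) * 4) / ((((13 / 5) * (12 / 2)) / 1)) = 5 / 18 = 0.28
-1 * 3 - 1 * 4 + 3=-4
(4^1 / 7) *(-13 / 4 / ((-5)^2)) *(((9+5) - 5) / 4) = -117 / 700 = -0.17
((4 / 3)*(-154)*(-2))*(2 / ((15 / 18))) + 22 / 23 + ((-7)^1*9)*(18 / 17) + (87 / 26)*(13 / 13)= 46926093 / 50830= 923.20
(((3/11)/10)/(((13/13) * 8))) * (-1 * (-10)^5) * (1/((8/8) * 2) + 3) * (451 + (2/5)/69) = 538131.92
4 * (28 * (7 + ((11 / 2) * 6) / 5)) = 7616 / 5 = 1523.20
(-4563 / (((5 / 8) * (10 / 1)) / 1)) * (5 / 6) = -3042 / 5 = -608.40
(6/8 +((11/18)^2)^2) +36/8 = 565765/104976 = 5.39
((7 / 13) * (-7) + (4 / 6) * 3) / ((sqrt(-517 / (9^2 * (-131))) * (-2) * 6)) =69 * sqrt(67727) / 26884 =0.67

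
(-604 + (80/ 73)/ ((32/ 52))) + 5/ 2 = -87559/ 146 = -599.72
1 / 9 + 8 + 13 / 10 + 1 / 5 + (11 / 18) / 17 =164 / 17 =9.65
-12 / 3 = -4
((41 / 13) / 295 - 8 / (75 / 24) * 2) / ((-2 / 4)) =195942 / 19175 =10.22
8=8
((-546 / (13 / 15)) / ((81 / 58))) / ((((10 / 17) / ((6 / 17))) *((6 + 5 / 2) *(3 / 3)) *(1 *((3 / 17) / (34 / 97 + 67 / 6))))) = -5442836 / 2619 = -2078.21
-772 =-772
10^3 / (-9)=-1000 / 9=-111.11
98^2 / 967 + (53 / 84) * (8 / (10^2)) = 10135451 / 1015350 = 9.98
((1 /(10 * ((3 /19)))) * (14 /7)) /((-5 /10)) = -38 /15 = -2.53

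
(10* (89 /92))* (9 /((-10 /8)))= -1602 /23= -69.65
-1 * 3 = -3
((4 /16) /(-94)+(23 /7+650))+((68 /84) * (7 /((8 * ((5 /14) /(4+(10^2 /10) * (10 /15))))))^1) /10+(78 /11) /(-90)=4268884387 /6514200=655.32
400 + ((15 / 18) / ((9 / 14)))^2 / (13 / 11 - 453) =400.00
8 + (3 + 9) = 20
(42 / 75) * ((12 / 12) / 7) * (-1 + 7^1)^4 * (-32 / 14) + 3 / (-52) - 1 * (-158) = -719269 / 9100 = -79.04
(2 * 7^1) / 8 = 1.75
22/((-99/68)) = -136/9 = -15.11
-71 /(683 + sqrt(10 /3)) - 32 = -44928103 /1399457 + 71 *sqrt(30) /1399457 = -32.10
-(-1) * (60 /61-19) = -1099 /61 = -18.02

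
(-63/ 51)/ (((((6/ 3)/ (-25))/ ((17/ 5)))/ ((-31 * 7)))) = -22785/ 2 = -11392.50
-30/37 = -0.81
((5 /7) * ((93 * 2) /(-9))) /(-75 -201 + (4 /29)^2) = 26071 /487410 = 0.05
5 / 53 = 0.09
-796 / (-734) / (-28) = -199 / 5138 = -0.04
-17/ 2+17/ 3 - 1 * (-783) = 4681/ 6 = 780.17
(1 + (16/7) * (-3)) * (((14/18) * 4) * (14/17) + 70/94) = -139277/7191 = -19.37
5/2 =2.50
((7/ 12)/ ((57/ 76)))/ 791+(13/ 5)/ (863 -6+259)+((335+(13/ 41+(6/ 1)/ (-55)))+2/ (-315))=74140435557/ 221179420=335.20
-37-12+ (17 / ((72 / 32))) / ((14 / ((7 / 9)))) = -48.58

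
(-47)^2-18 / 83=183329 / 83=2208.78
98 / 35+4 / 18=136 / 45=3.02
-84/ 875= -12/ 125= -0.10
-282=-282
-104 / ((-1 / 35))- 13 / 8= 29107 / 8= 3638.38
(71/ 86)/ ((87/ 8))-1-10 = -40867/ 3741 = -10.92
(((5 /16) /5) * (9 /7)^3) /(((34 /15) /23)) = 251505 /186592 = 1.35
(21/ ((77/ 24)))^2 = 5184/ 121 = 42.84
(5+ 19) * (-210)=-5040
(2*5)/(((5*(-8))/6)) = -1.50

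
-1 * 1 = -1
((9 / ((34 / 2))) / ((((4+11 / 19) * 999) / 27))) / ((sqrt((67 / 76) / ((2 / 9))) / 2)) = 76 * sqrt(2546) / 1222147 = 0.00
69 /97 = 0.71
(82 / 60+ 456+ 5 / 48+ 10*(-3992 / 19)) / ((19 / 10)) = -7494733 / 8664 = -865.04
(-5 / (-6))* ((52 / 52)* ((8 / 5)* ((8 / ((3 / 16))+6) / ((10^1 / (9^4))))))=42573.60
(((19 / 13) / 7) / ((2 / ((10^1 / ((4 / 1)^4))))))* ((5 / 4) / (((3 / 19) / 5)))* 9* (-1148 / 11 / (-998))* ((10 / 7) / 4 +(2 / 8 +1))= 0.24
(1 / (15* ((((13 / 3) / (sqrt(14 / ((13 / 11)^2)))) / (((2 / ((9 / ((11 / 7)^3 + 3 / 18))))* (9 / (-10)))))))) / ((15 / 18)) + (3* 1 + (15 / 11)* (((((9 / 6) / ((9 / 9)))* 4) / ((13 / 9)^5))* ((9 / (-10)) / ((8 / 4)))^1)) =19722369 / 8168446 - 91619* sqrt(14) / 7245875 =2.37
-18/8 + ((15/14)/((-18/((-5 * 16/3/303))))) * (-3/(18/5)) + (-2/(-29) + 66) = 423918601/6642972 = 63.81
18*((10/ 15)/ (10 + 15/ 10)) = 24/ 23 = 1.04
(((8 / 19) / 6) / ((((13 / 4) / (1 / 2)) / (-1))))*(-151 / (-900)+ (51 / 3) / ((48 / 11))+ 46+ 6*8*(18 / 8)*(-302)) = 351.59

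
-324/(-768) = 27/64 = 0.42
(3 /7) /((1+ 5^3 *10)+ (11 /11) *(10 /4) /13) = 78 /227717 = 0.00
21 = 21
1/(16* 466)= 1/7456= 0.00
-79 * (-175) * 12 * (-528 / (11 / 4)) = -31852800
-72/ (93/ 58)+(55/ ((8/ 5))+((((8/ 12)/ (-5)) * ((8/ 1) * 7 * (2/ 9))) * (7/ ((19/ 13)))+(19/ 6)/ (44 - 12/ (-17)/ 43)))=-94168555723/ 5116949280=-18.40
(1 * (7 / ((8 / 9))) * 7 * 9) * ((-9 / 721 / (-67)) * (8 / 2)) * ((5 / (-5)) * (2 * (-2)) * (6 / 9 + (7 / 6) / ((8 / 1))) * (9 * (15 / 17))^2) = 1209028275 / 15955112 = 75.78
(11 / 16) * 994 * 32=21868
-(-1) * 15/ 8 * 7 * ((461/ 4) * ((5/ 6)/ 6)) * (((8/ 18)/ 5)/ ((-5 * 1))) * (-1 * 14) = 22589/ 432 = 52.29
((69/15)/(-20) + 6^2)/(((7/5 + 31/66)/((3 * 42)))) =7436583/3085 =2410.56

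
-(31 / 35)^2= -961 / 1225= -0.78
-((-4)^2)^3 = -4096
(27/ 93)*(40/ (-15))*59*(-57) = 80712/ 31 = 2603.61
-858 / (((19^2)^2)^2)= -858 / 16983563041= -0.00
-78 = -78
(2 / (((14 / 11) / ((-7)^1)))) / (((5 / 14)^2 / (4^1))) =-8624 / 25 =-344.96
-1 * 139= -139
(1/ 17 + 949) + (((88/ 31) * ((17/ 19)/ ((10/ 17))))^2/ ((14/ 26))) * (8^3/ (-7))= -11439701337562/ 7224629825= -1583.43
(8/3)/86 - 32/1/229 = -0.11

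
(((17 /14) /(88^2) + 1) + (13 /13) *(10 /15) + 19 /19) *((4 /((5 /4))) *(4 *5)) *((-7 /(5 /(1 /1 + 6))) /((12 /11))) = -6071653 /3960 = -1533.25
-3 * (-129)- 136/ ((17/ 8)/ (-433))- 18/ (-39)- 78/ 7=2556037/ 91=28088.32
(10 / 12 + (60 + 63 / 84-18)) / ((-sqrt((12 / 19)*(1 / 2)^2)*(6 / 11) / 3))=-5753*sqrt(57) / 72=-603.25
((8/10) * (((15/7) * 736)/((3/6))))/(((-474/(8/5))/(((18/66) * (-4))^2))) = -3391488/334565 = -10.14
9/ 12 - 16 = -61/ 4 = -15.25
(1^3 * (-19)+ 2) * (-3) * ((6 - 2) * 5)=1020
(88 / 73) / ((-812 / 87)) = -66 / 511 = -0.13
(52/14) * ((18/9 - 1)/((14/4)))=52/49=1.06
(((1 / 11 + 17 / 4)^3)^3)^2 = 299538350377.85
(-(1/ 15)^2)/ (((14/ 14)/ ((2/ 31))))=-2/ 6975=-0.00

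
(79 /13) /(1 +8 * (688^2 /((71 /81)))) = 5609 /3987450779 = 0.00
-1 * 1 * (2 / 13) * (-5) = 10 / 13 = 0.77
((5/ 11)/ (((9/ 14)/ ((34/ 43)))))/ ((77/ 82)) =27880/ 46827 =0.60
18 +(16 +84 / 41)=1478 / 41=36.05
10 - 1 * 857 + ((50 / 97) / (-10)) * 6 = -847.31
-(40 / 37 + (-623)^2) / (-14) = 14360813 / 518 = 27723.58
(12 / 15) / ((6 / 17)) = 34 / 15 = 2.27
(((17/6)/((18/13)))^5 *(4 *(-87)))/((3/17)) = -259901201794793/3673320192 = -70753.76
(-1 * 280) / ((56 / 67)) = -335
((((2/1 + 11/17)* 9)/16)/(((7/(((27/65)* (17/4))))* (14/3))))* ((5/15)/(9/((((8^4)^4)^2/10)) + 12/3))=676843716479281665301096169472/100936679043172766094174992756729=0.01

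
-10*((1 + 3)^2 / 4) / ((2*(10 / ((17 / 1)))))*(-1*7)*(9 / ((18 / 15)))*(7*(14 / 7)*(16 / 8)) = 49980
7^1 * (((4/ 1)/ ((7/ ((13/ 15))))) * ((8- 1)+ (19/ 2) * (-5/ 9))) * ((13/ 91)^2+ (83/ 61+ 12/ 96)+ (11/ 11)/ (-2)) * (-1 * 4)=-359073/ 14945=-24.03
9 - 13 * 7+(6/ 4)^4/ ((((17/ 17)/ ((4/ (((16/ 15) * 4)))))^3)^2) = -21089066767/ 268435456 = -78.56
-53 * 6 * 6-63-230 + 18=-2183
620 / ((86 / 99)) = 30690 / 43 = 713.72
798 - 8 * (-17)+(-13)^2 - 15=1088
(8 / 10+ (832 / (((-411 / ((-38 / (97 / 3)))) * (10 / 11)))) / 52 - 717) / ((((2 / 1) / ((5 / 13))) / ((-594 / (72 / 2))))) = 1570290645 / 691028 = 2272.40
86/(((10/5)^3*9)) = 43/36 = 1.19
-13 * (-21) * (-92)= -25116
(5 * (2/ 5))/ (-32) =-1/ 16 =-0.06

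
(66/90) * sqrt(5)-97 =-97 + 11 * sqrt(5)/15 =-95.36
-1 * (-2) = 2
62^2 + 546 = 4390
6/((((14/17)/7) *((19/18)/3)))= 2754/19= 144.95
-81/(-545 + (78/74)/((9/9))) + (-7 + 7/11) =-6.21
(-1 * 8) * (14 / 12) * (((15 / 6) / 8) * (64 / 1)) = -560 / 3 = -186.67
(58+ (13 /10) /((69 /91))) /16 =41203 /11040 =3.73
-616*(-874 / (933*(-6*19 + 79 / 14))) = -7537376 / 1415361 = -5.33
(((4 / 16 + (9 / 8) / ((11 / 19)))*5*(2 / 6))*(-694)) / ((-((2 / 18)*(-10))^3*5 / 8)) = -2958.90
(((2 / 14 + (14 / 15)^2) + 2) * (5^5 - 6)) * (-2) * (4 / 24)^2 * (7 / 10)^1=-14805893 / 40500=-365.58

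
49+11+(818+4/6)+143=3065/3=1021.67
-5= -5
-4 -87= -91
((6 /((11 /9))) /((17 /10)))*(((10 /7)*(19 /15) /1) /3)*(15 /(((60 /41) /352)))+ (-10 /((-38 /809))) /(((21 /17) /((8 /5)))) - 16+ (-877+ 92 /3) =38648081 /6783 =5697.79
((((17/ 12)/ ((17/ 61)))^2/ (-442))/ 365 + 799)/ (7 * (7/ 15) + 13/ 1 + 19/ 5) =2651711537/ 66597024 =39.82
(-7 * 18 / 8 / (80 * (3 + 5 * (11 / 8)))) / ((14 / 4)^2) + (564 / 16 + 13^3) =24688667 / 11060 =2232.25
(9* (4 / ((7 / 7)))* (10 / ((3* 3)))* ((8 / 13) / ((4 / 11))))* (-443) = -29987.69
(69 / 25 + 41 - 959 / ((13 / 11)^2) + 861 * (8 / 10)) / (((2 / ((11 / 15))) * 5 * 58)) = 711667 / 12252500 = 0.06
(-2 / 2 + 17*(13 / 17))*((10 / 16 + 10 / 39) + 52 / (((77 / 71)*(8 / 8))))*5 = 5865395 / 2002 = 2929.77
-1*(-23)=23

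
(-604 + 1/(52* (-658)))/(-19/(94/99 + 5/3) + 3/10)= 3823296025/44072652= 86.75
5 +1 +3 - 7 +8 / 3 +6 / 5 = 88 / 15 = 5.87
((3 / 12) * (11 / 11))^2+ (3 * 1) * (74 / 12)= 297 / 16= 18.56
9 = 9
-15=-15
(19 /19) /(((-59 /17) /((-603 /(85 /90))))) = 10854 /59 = 183.97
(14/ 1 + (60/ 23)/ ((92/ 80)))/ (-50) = -4303/ 13225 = -0.33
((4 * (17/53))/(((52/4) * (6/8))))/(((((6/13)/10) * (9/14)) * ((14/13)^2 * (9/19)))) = 2183480/270459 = 8.07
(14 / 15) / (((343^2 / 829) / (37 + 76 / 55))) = 3500038 / 13865775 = 0.25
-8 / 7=-1.14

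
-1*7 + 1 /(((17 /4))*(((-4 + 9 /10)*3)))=-7.03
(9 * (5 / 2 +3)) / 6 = 33 / 4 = 8.25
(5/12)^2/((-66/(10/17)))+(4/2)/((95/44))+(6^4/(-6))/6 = -35.08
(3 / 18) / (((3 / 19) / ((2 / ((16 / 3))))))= 19 / 48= 0.40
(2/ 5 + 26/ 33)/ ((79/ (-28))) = -5488/ 13035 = -0.42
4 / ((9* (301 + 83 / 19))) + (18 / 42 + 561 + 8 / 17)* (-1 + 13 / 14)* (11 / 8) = -9601670935 / 173990376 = -55.19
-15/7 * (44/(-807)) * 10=2200/1883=1.17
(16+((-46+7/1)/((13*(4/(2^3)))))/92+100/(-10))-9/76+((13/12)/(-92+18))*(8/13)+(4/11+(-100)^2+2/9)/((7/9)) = 192185736377/14940156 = 12863.70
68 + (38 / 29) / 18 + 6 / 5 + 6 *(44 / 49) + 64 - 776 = -40754671 / 63945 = -637.34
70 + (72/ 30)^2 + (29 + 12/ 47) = 123393/ 1175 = 105.02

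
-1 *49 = -49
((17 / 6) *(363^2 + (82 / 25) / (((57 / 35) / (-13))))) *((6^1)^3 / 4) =1914881853 / 95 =20156651.08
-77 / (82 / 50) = -1925 / 41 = -46.95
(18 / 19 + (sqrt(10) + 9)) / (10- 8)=sqrt(10) / 2 + 189 / 38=6.55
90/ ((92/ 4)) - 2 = 44/ 23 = 1.91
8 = 8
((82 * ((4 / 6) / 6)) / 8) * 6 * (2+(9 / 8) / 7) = 4961 / 336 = 14.76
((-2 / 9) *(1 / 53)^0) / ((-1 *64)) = 0.00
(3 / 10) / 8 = 3 / 80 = 0.04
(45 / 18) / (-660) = -1 / 264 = -0.00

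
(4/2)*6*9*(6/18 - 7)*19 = -13680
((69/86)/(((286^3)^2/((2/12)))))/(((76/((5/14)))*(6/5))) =575/600921197499647152128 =0.00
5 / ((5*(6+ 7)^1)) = 1 / 13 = 0.08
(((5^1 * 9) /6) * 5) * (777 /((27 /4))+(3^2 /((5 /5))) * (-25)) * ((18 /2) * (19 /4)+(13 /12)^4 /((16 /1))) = -351391329125 /1990656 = -176520.37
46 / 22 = 23 / 11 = 2.09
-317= -317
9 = 9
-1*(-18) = 18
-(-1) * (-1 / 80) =-1 / 80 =-0.01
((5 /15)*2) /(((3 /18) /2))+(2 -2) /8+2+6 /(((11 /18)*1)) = 218 /11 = 19.82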